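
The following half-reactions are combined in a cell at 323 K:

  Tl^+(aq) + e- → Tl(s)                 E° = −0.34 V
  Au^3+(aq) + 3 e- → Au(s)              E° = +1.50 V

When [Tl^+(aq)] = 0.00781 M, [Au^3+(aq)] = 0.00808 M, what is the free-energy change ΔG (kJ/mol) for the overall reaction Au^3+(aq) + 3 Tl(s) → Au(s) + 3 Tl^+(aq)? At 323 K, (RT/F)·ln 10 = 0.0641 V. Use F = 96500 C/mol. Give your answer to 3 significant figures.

−559 kJ/mol

The standard cell potential is +1.50 − (−0.34) = +1.84 V, with n = 3 electrons in the balanced equation.
The reaction quotient is [Tl^+(aq)]^3 / [Au^3+(aq)] = 5.9×10^−5; by Nernst, E = +1.84 − (0.0641/3)(−4.229) = +1.9304 V.
ΔG = −nFE = −(3)(96500)(+1.9304) J/mol = −559 kJ/mol.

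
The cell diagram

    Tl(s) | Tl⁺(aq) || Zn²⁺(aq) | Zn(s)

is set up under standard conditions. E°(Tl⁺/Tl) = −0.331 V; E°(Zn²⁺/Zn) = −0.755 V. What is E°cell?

−0.424 V

By convention the left-hand electrode in cell notation is the anode (oxidation) and the right-hand electrode is the cathode (reduction).
E°cell = E°(right) − E°(left) = −0.755 − (−0.331) = −0.424 V.
The negative sign shows that, as written, the cell would require an external voltage to drive the reaction.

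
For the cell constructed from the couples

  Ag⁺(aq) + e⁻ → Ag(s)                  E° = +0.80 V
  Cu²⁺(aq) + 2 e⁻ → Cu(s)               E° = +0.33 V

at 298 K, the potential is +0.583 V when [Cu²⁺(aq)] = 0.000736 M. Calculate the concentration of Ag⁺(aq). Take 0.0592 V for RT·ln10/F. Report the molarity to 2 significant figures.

2.2 M

With Ag⁺/Ag at the cathode and Cu²⁺/Cu at the anode, E°cell = +0.80 − (+0.33) = +0.47 V (n = 2).
From the Nernst equation, log Q = n(E° − E)/0.0592 = 2·(+0.47 − (+0.583))/0.0592 = −3.818.
The balanced reaction is 2 Ag⁺(aq) + Cu(s) → 2 Ag(s) + Cu²⁺(aq), so Q = [Cu²⁺(aq)] / [Ag⁺(aq)]^2.
Substituting the known concentrations and solving, log [Ag⁺(aq)] = 0.342 and [Ag⁺(aq)] = 2.2 M.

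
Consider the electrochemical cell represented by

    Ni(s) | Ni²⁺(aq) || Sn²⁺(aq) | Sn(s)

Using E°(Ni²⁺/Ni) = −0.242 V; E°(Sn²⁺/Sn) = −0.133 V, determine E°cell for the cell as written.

By convention the left-hand electrode in cell notation is the anode (oxidation) and the right-hand electrode is the cathode (reduction).
E°cell = E°(right) − E°(left) = −0.133 − (−0.242) = +0.109 V.

+0.109 V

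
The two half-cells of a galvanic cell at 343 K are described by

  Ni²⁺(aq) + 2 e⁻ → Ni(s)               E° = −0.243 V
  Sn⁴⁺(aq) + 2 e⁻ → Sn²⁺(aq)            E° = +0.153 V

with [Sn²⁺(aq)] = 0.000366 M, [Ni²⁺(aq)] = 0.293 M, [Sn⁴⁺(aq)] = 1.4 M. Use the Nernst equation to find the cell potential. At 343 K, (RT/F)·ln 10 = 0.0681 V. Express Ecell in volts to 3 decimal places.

Since E°(Sn⁴⁺/Sn²⁺) > E°(Ni²⁺/Ni), Sn⁴⁺/Sn²⁺ serves as the cathode.
E°cell = E°cat − E°an = +0.153 − (−0.243) = +0.396 V; n = 2.
The balanced reaction is Sn⁴⁺(aq) + Ni(s) → Sn²⁺(aq) + Ni²⁺(aq), so Q = ([Sn²⁺(aq)]·[Ni²⁺(aq)]) / [Sn⁴⁺(aq)] = 7.66×10^−5 and log Q = −4.116.
By the Nernst equation, E = +0.396 − (0.0681/2)·(−4.116) = +0.536 V.

+0.536 V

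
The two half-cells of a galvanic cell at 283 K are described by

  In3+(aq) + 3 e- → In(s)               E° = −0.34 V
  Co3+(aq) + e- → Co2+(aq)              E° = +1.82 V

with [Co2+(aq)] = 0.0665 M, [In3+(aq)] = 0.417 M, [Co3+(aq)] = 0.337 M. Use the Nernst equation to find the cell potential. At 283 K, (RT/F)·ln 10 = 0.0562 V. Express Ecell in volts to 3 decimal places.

+2.207 V

Since E°(Co³⁺/Co²⁺) > E°(In³⁺/In), Co³⁺/Co²⁺ serves as the cathode.
The standard potential is +1.82 − (−0.34) = +2.16 V and the balanced reaction transfers n = 3 electrons.
The balanced reaction is 3 Co3+(aq) + In(s) → 3 Co2+(aq) + In3+(aq), so Q = ([Co2+(aq)]^3·[In3+(aq)]) / [Co3+(aq)]^3 = 0.0032 and log Q = −2.494.
Applying E = E° − (RT ln10/nF)·log Q gives +2.16 − (0.0562/3)(−2.494) = +2.207 V.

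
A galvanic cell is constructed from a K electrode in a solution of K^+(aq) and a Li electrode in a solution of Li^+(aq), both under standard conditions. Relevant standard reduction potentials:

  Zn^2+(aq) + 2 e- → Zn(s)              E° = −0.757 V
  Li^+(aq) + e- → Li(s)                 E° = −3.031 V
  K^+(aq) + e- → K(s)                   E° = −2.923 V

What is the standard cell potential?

+0.108 V

Of the two couples in this cell, the one with the more positive reduction potential is reduced at the cathode: here that is K⁺/K (−2.923 V); Li⁺/Li (−3.031 V) is the anode.
E°cell = E°(cathode) − E°(anode) = −2.923 − (−3.031) = +0.108 V.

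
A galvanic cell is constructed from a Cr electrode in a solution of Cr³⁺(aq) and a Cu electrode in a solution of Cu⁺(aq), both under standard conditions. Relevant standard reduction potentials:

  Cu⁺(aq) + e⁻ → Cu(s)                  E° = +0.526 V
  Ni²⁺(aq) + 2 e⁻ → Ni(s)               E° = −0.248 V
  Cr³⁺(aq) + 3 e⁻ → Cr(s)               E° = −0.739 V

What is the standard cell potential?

Of the two couples in this cell, the one with the more positive reduction potential is reduced at the cathode: here that is Cu⁺/Cu (+0.526 V); Cr³⁺/Cr (−0.739 V) is the anode.
E°cell = E°(cathode) − E°(anode) = +0.526 − (−0.739) = +1.265 V.

+1.265 V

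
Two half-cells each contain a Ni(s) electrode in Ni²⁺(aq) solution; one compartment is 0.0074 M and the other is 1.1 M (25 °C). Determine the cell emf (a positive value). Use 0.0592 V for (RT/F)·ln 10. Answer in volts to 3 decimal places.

0.064 V

For a concentration cell E°cell = 0, since both electrodes use the same couple.
The compartment with the higher Ni²⁺(aq) concentration (1.1 M) acts as the cathode; ions are reduced there and produced at the dilute (0.0074 M) anode.
With n = 2, Ecell = −(0.0592/2)·log([dilute]/[conc]) = −(0.0592/2)·log(0.0074/1.1) = +0.064 V.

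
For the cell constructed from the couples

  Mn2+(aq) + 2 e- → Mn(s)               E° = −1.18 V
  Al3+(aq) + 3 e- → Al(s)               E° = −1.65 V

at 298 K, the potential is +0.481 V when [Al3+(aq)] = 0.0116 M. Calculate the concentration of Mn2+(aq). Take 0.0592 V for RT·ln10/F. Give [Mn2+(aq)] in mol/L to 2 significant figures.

0.12 M

With Mn²⁺/Mn at the cathode and Al³⁺/Al at the anode, E°cell = −1.18 − (−1.65) = +0.47 V (n = 6).
Since E = E° − (0.0592/n)·log Q, log Q = n(E° − E)/0.0592 = −1.115.
For 3 Mn2+(aq) + 2 Al(s) → 3 Mn(s) + 2 Al3+(aq), the reaction quotient is Q = [Al3+(aq)]^2 / [Mn2+(aq)]^3.
Substituting the known concentrations and solving, log [Mn2+(aq)] = −0.919 and [Mn2+(aq)] = 0.12 M.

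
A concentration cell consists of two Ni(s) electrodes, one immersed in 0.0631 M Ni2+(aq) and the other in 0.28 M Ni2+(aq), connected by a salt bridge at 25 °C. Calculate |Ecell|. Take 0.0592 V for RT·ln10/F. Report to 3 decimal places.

0.019 V

For a concentration cell E°cell = 0, since both electrodes use the same couple.
The compartment with the higher Ni2+(aq) concentration (0.28 M) acts as the cathode; ions are reduced there and produced at the dilute (0.0631 M) anode.
With n = 2, Ecell = −(0.0592/2)·log([dilute]/[conc]) = −(0.0592/2)·log(0.0631/0.28) = +0.019 V.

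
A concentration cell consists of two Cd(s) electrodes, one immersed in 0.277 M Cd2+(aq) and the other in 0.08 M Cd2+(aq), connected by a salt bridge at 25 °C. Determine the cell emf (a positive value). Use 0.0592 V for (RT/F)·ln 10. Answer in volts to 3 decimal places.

0.016 V

For a concentration cell E°cell = 0, since both electrodes use the same couple.
The compartment with the higher Cd2+(aq) concentration (0.277 M) acts as the cathode; ions are reduced there and produced at the dilute (0.08 M) anode.
With n = 2, Ecell = −(0.0592/2)·log([dilute]/[conc]) = −(0.0592/2)·log(0.08/0.277) = +0.016 V.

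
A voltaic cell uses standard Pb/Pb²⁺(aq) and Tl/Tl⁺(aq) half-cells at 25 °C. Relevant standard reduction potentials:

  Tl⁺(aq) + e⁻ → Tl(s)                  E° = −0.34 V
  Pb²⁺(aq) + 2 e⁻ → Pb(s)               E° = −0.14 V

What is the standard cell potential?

+0.20 V

Of the two couples in this cell, the one with the more positive reduction potential is reduced at the cathode: here that is Pb²⁺/Pb (−0.14 V); Tl⁺/Tl (−0.34 V) is the anode.
E°cell = E°(cathode) − E°(anode) = −0.14 − (−0.34) = +0.20 V.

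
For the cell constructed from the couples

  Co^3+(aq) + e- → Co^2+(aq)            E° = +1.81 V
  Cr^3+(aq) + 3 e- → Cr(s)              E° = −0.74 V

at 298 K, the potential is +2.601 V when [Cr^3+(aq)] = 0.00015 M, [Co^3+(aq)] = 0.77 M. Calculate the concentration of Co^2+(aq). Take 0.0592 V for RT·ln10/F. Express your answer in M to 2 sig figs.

The Co³⁺/Co²⁺ couple has the larger reduction potential, so it is the cathode: E°cell = +1.81 − (−0.74) = +2.55 V and n = 3.
From the Nernst equation, log Q = n(E° − E)/0.0592 = 3·(+2.55 − (+2.601))/0.0592 = −2.584.
For 3 Co^3+(aq) + Cr(s) → 3 Co^2+(aq) + Cr^3+(aq), the reaction quotient is Q = ([Co^2+(aq)]^3·[Cr^3+(aq)]) / [Co^3+(aq)]^3.
Isolating [Co^2+(aq)] in Q = 10^{−2.584} yields log [Co^2+(aq)] = 0.300, i.e. 2.0 M.

2.0 M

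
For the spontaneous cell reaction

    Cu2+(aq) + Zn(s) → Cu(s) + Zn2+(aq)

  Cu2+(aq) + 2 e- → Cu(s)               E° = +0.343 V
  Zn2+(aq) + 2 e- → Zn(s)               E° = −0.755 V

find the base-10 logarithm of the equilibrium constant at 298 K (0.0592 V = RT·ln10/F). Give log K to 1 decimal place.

The Cu²⁺/Cu couple is reduced (cathode); E°cell = +0.343 − (−0.755) = +1.098 V with n = 2.
At equilibrium E = 0, so log K = nE°cell / 0.0592 = (2)(+1.098) / 0.0592 = 37.1.

log K = 37.1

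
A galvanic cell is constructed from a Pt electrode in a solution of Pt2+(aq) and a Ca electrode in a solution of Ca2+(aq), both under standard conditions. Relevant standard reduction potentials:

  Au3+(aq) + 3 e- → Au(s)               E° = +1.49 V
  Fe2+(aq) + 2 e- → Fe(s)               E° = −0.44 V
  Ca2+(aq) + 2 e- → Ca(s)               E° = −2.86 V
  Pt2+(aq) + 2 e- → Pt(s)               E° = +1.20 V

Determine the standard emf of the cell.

Of the two couples in this cell, the one with the more positive reduction potential is reduced at the cathode: here that is Pt²⁺/Pt (+1.20 V); Ca²⁺/Ca (−2.86 V) is the anode.
E°cell = E°(cathode) − E°(anode) = +1.20 − (−2.86) = +4.06 V.

+4.06 V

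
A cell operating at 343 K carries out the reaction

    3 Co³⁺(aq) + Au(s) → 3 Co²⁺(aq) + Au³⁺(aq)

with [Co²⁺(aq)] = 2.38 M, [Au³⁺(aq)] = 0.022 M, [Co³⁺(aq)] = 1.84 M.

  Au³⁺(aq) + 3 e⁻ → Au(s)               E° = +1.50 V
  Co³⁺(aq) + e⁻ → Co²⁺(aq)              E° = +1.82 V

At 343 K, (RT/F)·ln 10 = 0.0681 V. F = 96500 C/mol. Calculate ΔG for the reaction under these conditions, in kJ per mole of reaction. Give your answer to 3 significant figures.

With Co³⁺/Co²⁺ reduced at the cathode, E°cell = +1.82 − (+1.50) = +0.32 V and n = 3.
Here Q = ([Co²⁺(aq)]^3·[Au³⁺(aq)]) / [Co³⁺(aq)]^3 = 0.0476 (log Q = −1.322), giving E = +0.32 − (0.0681/3)·(−1.322) = +0.3500 V.
ΔG = −nFE = −(3)(96500)(+0.3500) J/mol = −101 kJ/mol.

−101 kJ/mol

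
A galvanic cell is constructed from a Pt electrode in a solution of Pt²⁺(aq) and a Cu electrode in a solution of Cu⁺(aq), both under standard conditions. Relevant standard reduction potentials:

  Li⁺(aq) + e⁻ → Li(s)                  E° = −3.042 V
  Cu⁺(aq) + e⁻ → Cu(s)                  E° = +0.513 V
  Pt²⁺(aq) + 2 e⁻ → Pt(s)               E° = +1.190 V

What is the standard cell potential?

+0.677 V

Of the two couples in this cell, the one with the more positive reduction potential is reduced at the cathode: here that is Pt²⁺/Pt (+1.190 V); Cu⁺/Cu (+0.513 V) is the anode.
E°cell = E°(cathode) − E°(anode) = +1.190 − (+0.513) = +0.677 V.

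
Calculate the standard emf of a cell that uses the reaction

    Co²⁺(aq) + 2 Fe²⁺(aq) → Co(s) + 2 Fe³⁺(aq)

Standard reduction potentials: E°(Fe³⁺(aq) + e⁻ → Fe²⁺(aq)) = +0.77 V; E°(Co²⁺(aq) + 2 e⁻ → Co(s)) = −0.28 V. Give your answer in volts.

In the reaction as written, Co²⁺(aq) is reduced (cathode) and Fe³⁺(aq) is produced by oxidation at the anode.
E°cell = E°(cathode) − E°(anode) = −0.28 − (+0.77) = −1.05 V.

−1.05 V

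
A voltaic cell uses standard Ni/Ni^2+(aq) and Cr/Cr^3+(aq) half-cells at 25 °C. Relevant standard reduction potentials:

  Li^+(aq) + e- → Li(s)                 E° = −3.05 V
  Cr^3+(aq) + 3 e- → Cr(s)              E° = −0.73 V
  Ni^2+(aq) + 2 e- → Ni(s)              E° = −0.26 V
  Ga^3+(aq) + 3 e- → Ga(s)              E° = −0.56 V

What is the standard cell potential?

+0.47 V

The Ni²⁺/Ni couple has the higher E°, so Ni ion is reduced (cathode) and Cr is oxidized (anode).
E°cell = E°(cathode) − E°(anode) = −0.26 − (−0.73) = +0.47 V.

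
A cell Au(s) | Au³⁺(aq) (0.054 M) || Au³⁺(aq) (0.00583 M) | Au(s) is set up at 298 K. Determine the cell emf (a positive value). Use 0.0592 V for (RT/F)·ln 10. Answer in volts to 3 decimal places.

For a concentration cell E°cell = 0, since both electrodes use the same couple.
The compartment with the higher Au³⁺(aq) concentration (0.054 M) acts as the cathode; ions are reduced there and produced at the dilute (0.00583 M) anode.
With n = 3, Ecell = −(0.0592/3)·log([dilute]/[conc]) = −(0.0592/3)·log(0.00583/0.054) = +0.019 V.

0.019 V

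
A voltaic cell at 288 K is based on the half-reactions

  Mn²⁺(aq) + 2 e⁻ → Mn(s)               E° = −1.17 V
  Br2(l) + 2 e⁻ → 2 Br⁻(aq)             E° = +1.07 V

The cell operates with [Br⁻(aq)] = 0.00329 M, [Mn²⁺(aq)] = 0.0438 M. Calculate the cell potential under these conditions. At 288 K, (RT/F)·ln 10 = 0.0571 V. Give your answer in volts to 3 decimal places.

The Br₂/Br⁻ couple has the more positive E°, so it is the cathode; Mn²⁺/Mn is the anode.
E°cell = E°cat − E°an = +1.07 − (−1.17) = +2.24 V; n = 2.
The balanced reaction is Br2(l) + Mn(s) → 2 Br⁻(aq) + Mn²⁺(aq), so Q = [Br⁻(aq)]^2·[Mn²⁺(aq)] = 4.74×10^−7 and log Q = −6.324.
E = E° − (0.0571/n)·log Q = +2.24 − (0.0571/2)(−6.324) = +2.421 V.

+2.421 V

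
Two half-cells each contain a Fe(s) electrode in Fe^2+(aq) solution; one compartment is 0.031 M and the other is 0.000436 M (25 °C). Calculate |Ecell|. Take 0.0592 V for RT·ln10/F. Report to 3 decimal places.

0.055 V

For a concentration cell E°cell = 0, since both electrodes use the same couple.
The compartment with the higher Fe^2+(aq) concentration (0.031 M) acts as the cathode; ions are reduced there and produced at the dilute (0.000436 M) anode.
With n = 2, Ecell = −(0.0592/2)·log([dilute]/[conc]) = −(0.0592/2)·log(0.000436/0.031) = +0.055 V.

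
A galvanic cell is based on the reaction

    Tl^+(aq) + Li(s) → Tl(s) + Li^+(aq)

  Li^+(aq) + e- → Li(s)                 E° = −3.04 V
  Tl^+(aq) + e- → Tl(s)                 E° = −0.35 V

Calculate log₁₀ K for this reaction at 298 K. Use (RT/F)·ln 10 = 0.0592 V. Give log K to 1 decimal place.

log K = 45.4

The Tl⁺/Tl couple is reduced (cathode); E°cell = −0.35 − (−3.04) = +2.69 V with n = 1.
At equilibrium E = 0, so log K = nE°cell / 0.0592 = (1)(+2.69) / 0.0592 = 45.4.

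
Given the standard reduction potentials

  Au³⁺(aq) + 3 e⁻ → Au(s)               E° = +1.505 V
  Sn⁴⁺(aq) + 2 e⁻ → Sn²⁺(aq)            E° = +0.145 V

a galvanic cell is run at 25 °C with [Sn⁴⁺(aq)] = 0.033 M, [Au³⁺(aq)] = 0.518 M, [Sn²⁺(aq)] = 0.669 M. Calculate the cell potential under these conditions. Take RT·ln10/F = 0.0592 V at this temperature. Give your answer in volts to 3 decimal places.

+1.393 V

The Au³⁺/Au couple has the more positive E°, so it is the cathode; Sn⁴⁺/Sn²⁺ is the anode.
E°cell = E°cat − E°an = +1.505 − (+0.145) = +1.360 V; n = 6.
For the overall reaction 2 Au³⁺(aq) + 3 Sn²⁺(aq) → 2 Au(s) + 3 Sn⁴⁺(aq), Q = [Sn⁴⁺(aq)]^3 / ([Au³⁺(aq)]^2·[Sn²⁺(aq)]^3) = 0.000447, giving log Q = −3.349.
By the Nernst equation, E = +1.360 − (0.0592/6)·(−3.349) = +1.393 V.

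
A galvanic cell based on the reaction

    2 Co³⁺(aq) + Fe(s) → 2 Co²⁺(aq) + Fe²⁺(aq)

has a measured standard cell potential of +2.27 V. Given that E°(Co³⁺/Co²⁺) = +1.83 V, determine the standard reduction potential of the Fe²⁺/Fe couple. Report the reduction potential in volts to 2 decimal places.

In the reaction as written the Co³⁺/Co²⁺ couple is reduced (cathode) and Fe²⁺/Fe is oxidized (anode), so E°cell = E°(Co³⁺/Co²⁺) − E°(Fe²⁺/Fe).
E°(Fe²⁺/Fe) = E°(cathode) − E°cell = +1.83 − (+2.27) = −0.44 V.

−0.44 V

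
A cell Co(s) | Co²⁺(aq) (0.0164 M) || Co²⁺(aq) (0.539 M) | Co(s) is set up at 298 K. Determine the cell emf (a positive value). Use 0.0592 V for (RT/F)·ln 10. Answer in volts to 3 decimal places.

0.045 V

For a concentration cell E°cell = 0, since both electrodes use the same couple.
The compartment with the higher Co²⁺(aq) concentration (0.539 M) acts as the cathode; ions are reduced there and produced at the dilute (0.0164 M) anode.
With n = 2, Ecell = −(0.0592/2)·log([dilute]/[conc]) = −(0.0592/2)·log(0.0164/0.539) = +0.045 V.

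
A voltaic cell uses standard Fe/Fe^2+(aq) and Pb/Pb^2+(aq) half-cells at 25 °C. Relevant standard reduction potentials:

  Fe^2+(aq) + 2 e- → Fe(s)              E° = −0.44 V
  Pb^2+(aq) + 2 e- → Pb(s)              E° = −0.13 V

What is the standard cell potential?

+0.31 V

Of the two couples in this cell, the one with the more positive reduction potential is reduced at the cathode: here that is Pb²⁺/Pb (−0.13 V); Fe²⁺/Fe (−0.44 V) is the anode.
E°cell = E°(cathode) − E°(anode) = −0.13 − (−0.44) = +0.31 V.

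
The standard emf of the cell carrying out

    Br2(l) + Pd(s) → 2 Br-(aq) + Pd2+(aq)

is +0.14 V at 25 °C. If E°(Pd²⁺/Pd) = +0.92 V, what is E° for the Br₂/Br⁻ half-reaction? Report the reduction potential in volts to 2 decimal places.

+1.06 V

In the reaction as written the Br₂/Br⁻ couple is reduced (cathode) and Pd²⁺/Pd is oxidized (anode), so E°cell = E°(Br₂/Br⁻) − E°(Pd²⁺/Pd).
E°(Br₂/Br⁻) = E°cell + E°(anode) = +0.14 + (+0.92) = +1.06 V.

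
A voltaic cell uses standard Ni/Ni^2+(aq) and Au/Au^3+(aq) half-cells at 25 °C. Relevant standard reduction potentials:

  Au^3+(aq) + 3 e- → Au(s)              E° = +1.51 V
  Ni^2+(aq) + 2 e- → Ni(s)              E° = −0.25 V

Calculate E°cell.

+1.76 V

The Au³⁺/Au couple has the higher E°, so Au ion is reduced (cathode) and Ni is oxidized (anode).
E°cell = E°(cathode) − E°(anode) = +1.51 − (−0.25) = +1.76 V.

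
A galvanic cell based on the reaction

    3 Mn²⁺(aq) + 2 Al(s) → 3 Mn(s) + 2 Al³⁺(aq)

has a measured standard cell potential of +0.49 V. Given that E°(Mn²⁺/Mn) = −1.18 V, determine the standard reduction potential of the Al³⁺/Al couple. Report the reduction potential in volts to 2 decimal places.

−1.67 V

In the reaction as written the Mn²⁺/Mn couple is reduced (cathode) and Al³⁺/Al is oxidized (anode), so E°cell = E°(Mn²⁺/Mn) − E°(Al³⁺/Al).
E°(Al³⁺/Al) = E°(cathode) − E°cell = −1.18 − (+0.49) = −1.67 V.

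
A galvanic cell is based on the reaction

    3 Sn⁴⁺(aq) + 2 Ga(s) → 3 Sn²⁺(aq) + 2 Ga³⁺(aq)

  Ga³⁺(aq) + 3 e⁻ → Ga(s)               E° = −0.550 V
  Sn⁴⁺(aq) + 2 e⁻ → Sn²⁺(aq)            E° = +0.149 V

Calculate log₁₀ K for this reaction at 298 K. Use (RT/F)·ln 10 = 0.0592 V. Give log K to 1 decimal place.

The Sn⁴⁺/Sn²⁺ couple is reduced (cathode); E°cell = +0.149 − (−0.550) = +0.699 V with n = 6.
At equilibrium E = 0, so log K = nE°cell / 0.0592 = (6)(+0.699) / 0.0592 = 70.8.

log K = 70.8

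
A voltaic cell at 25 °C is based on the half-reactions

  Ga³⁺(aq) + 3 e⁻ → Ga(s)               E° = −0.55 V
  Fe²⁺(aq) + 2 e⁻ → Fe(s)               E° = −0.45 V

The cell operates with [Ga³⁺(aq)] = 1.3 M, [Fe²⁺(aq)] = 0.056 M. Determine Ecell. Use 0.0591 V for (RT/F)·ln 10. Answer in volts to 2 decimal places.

Since E°(Fe²⁺/Fe) > E°(Ga³⁺/Ga), Fe²⁺/Fe serves as the cathode.
E°cell = −0.45 − (−0.55) = +0.10 V, with n = 6 electrons transferred.
Balancing gives 3 Fe²⁺(aq) + 2 Ga(s) → 3 Fe(s) + 2 Ga³⁺(aq); hence Q = [Ga³⁺(aq)]^2 / [Fe²⁺(aq)]^3 = 9.62×10^3 (log Q = 3.983).
E = E° − (0.0591/n)·log Q = +0.10 − (0.0591/6)(3.983) = +0.06 V.

+0.06 V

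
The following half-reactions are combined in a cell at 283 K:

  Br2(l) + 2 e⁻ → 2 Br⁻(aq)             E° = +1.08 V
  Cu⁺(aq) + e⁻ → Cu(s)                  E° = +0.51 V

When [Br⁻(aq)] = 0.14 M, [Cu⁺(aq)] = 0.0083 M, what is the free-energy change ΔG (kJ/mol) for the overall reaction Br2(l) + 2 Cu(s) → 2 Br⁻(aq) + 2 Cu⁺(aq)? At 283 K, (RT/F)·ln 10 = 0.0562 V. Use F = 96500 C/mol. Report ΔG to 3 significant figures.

The standard cell potential is +1.08 − (+0.51) = +0.57 V, with n = 2 electrons in the balanced equation.
Q = [Br⁻(aq)]^2·[Cu⁺(aq)]^2 = 1.35×10^−6, so log Q = −5.870 and E = +0.57 − (0.0562/2)(−5.870) = +0.7349 V.
ΔG = −nFE = −(2)(96500)(+0.7349) J/mol = −142 kJ/mol.

−142 kJ/mol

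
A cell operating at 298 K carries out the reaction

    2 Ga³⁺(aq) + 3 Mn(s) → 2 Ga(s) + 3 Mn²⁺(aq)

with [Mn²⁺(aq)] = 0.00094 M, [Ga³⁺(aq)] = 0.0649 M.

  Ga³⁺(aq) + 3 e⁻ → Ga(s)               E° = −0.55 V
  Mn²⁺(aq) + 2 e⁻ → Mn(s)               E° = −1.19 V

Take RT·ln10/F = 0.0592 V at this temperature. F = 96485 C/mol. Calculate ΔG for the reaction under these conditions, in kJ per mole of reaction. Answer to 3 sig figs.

The standard cell potential is −0.55 − (−1.19) = +0.64 V, with n = 6 electrons in the balanced equation.
The reaction quotient is [Mn²⁺(aq)]^3 / [Ga³⁺(aq)]^2 = 1.97×10^−7; by Nernst, E = +0.64 − (0.0592/6)(−6.705) = +0.7062 V.
Finally ΔG = −nFE = −(6)(96485 C/mol)(+0.7062 V) = −409 kJ/mol.

−409 kJ/mol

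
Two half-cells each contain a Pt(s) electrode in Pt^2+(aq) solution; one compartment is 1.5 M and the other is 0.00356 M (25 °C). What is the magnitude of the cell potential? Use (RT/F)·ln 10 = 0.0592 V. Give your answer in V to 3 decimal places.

For a concentration cell E°cell = 0, since both electrodes use the same couple.
The compartment with the higher Pt^2+(aq) concentration (1.5 M) acts as the cathode; ions are reduced there and produced at the dilute (0.00356 M) anode.
With n = 2, Ecell = −(0.0592/2)·log([dilute]/[conc]) = −(0.0592/2)·log(0.00356/1.5) = +0.078 V.

0.078 V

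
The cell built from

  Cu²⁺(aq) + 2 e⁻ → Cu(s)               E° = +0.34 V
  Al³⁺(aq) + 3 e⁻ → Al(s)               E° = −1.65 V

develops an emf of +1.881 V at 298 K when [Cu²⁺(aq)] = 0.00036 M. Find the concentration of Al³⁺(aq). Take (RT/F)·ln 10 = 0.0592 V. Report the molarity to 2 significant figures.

The Cu²⁺/Cu couple has the larger reduction potential, so it is the cathode: E°cell = +0.34 − (−1.65) = +1.99 V and n = 6.
From the Nernst equation, log Q = n(E° − E)/0.0592 = 6·(+1.99 − (+1.881))/0.0592 = 11.047.
For 3 Cu²⁺(aq) + 2 Al(s) → 3 Cu(s) + 2 Al³⁺(aq), the reaction quotient is Q = [Al³⁺(aq)]^2 / [Cu²⁺(aq)]^3.
Substituting the known concentrations and solving, log [Al³⁺(aq)] = 0.358 and [Al³⁺(aq)] = 2.3 M.

2.3 M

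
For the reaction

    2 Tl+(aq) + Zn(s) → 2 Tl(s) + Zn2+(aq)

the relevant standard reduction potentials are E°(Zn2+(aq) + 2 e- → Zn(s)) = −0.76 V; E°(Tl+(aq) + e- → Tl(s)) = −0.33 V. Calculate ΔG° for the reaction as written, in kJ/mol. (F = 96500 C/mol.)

In the reaction as written Tl+(aq) is reduced, so the Tl⁺/Tl couple is the cathode and Zn²⁺/Zn is the anode.
E°cell = −0.33 − (−0.76) = +0.43 V; balancing electrons gives n = 2.
ΔG° = −nFE°cell = −(2)(96500)(+0.43) J/mol = −83.0 kJ/mol.

−83.0 kJ/mol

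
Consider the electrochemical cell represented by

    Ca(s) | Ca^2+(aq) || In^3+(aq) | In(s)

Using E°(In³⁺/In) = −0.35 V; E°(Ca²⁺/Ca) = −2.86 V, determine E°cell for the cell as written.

By convention the left-hand electrode in cell notation is the anode (oxidation) and the right-hand electrode is the cathode (reduction).
E°cell = E°(right) − E°(left) = −0.35 − (−2.86) = +2.51 V.

+2.51 V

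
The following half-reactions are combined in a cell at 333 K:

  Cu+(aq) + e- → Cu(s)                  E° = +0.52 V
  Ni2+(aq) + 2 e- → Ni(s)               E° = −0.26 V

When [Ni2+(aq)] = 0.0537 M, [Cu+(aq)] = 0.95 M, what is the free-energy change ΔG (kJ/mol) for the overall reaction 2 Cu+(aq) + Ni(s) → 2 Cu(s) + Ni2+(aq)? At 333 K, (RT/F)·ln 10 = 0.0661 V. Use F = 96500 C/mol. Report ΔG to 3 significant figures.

−158 kJ/mol

The standard cell potential is +0.52 − (−0.26) = +0.78 V, with n = 2 electrons in the balanced equation.
Q = [Ni2+(aq)] / [Cu+(aq)]^2 = 0.0595, so log Q = −1.225 and E = +0.78 − (0.0661/2)(−1.225) = +0.8205 V.
ΔG = −nFE = −(2)(96500)(+0.8205) J/mol = −158 kJ/mol.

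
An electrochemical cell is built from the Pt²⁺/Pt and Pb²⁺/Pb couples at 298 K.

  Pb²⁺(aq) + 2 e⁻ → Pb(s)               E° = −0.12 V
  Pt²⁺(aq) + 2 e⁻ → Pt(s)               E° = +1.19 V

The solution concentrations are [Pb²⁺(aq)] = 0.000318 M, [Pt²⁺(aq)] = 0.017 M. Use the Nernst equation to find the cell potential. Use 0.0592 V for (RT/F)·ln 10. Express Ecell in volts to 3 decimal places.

+1.361 V

The Pt²⁺/Pt couple has the more positive E°, so it is the cathode; Pb²⁺/Pb is the anode.
E°cell = +1.19 − (−0.12) = +1.31 V, with n = 2 electrons transferred.
Balancing gives Pt²⁺(aq) + Pb(s) → Pt(s) + Pb²⁺(aq); hence Q = [Pb²⁺(aq)] / [Pt²⁺(aq)] = 0.0187 (log Q = −1.728).
E = E° − (0.0592/n)·log Q = +1.31 − (0.0592/2)(−1.728) = +1.361 V.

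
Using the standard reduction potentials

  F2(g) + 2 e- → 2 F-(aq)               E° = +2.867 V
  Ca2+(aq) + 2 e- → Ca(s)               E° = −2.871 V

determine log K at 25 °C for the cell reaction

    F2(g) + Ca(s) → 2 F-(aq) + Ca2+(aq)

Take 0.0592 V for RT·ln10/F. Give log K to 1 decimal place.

log K = 193.9

The F₂/F⁻ couple is reduced (cathode); E°cell = +2.867 − (−2.871) = +5.738 V with n = 2.
At equilibrium E = 0, so log K = nE°cell / 0.0592 = (2)(+5.738) / 0.0592 = 193.9.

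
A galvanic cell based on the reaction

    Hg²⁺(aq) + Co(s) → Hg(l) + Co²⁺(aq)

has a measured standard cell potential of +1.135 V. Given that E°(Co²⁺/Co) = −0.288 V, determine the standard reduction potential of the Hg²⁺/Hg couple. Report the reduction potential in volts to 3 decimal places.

+0.847 V

In the reaction as written the Hg²⁺/Hg couple is reduced (cathode) and Co²⁺/Co is oxidized (anode), so E°cell = E°(Hg²⁺/Hg) − E°(Co²⁺/Co).
E°(Hg²⁺/Hg) = E°cell + E°(anode) = +1.135 + (−0.288) = +0.847 V.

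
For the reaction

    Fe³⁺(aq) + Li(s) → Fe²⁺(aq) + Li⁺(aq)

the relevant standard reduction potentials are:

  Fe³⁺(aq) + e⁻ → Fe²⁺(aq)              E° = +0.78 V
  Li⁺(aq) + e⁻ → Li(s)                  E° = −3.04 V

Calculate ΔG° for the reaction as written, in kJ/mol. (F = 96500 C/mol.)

−369 kJ/mol

In the reaction as written Fe³⁺(aq) is reduced, so the Fe³⁺/Fe²⁺ couple is the cathode and Li⁺/Li is the anode.
E°cell = +0.78 − (−3.04) = +3.82 V; balancing electrons gives n = 1.
ΔG° = −nFE°cell = −(1)(96500)(+3.82) J/mol = −369 kJ/mol.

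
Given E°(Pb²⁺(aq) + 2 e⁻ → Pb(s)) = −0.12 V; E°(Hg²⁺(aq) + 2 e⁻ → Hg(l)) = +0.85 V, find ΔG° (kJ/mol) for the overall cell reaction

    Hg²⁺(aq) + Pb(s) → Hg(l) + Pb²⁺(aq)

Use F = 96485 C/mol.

−187 kJ/mol

In the reaction as written Hg²⁺(aq) is reduced, so the Hg²⁺/Hg couple is the cathode and Pb²⁺/Pb is the anode.
E°cell = +0.85 − (−0.12) = +0.97 V; balancing electrons gives n = 2.
ΔG° = −nFE°cell = −(2)(96485)(+0.97) J/mol = −187 kJ/mol.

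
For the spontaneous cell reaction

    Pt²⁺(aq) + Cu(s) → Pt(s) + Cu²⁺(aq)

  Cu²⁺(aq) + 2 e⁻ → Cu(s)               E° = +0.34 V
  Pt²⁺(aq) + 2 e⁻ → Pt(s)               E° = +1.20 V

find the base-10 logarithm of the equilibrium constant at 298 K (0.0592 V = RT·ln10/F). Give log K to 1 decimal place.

log K = 29.1

The Pt²⁺/Pt couple is reduced (cathode); E°cell = +1.20 − (+0.34) = +0.86 V with n = 2.
At equilibrium E = 0, so log K = nE°cell / 0.0592 = (2)(+0.86) / 0.0592 = 29.1.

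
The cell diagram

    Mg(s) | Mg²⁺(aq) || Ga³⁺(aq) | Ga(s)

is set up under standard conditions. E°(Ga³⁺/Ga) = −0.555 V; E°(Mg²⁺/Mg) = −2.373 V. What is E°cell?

+1.818 V

By convention the left-hand electrode in cell notation is the anode (oxidation) and the right-hand electrode is the cathode (reduction).
E°cell = E°(right) − E°(left) = −0.555 − (−2.373) = +1.818 V.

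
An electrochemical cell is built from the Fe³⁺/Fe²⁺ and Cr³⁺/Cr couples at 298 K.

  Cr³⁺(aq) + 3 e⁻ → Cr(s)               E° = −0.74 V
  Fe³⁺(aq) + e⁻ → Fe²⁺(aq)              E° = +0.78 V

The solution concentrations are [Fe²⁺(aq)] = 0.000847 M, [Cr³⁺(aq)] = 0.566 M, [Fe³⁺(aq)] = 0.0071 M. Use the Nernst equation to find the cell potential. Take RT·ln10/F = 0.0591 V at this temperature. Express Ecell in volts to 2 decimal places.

The Fe³⁺/Fe²⁺ couple has the more positive E°, so it is the cathode; Cr³⁺/Cr is the anode.
The standard potential is +0.78 − (−0.74) = +1.52 V and the balanced reaction transfers n = 3 electrons.
For the overall reaction 3 Fe³⁺(aq) + Cr(s) → 3 Fe²⁺(aq) + Cr³⁺(aq), Q = ([Fe²⁺(aq)]^3·[Cr³⁺(aq)]) / [Fe³⁺(aq)]^3 = 0.000961, giving log Q = −3.017.
E = E° − (0.0591/n)·log Q = +1.52 − (0.0591/3)(−3.017) = +1.58 V.

+1.58 V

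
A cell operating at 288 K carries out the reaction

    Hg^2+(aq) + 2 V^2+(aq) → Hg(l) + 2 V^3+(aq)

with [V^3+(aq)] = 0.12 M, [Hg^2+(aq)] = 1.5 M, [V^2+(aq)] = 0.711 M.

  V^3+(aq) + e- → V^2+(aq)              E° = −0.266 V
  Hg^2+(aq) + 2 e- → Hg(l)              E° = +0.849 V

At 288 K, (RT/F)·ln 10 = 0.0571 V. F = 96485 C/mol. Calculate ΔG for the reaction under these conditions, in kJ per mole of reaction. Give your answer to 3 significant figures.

With Hg²⁺/Hg reduced at the cathode, E°cell = +0.849 − (−0.266) = +1.115 V and n = 2.
Here Q = [V^3+(aq)]^2 / ([Hg^2+(aq)]·[V^2+(aq)]^2) = 0.019 (log Q = −1.721), giving E = +1.115 − (0.0571/2)·(−1.721) = +1.1641 V.
Finally ΔG = −nFE = −(2)(96485 C/mol)(+1.1641 V) = −225 kJ/mol.

−225 kJ/mol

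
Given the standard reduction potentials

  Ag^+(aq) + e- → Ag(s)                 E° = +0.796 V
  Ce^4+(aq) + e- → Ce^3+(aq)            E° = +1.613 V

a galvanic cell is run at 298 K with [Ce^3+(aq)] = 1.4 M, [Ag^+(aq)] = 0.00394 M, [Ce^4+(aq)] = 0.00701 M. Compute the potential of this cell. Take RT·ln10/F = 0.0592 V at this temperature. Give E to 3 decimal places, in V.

The Ce⁴⁺/Ce³⁺ couple has the more positive E°, so it is the cathode; Ag⁺/Ag is the anode.
E°cell = E°cat − E°an = +1.613 − (+0.796) = +0.817 V; n = 1.
The balanced reaction is Ce^4+(aq) + Ag(s) → Ce^3+(aq) + Ag^+(aq), so Q = ([Ce^3+(aq)]·[Ag^+(aq)]) / [Ce^4+(aq)] = 0.787 and log Q = −0.104.
E = E° − (0.0592/n)·log Q = +0.817 − (0.0592/1)(−0.104) = +0.823 V.

+0.823 V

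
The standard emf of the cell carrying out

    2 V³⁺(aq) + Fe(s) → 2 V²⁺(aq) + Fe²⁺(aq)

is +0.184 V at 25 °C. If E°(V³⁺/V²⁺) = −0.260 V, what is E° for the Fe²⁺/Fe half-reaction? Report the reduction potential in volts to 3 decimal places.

−0.444 V

In the reaction as written the V³⁺/V²⁺ couple is reduced (cathode) and Fe²⁺/Fe is oxidized (anode), so E°cell = E°(V³⁺/V²⁺) − E°(Fe²⁺/Fe).
E°(Fe²⁺/Fe) = E°(cathode) − E°cell = −0.260 − (+0.184) = −0.444 V.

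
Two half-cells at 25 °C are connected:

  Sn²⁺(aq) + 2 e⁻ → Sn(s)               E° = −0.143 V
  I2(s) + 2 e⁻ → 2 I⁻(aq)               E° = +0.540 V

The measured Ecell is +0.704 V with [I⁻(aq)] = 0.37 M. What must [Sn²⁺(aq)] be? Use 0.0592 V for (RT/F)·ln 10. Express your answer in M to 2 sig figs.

I₂/I⁻ is the cathode (higher E°); E°cell = +0.540 − (−0.143) = +0.683 V with n = 2.
Since E = E° − (0.0592/n)·log Q, log Q = n(E° − E)/0.0592 = −0.709.
Balancing electrons gives I2(s) + Sn(s) → 2 I⁻(aq) + Sn²⁺(aq); thus Q = [I⁻(aq)]^2·[Sn²⁺(aq)].
Substituting the known concentrations and solving, log [Sn²⁺(aq)] = 0.155 and [Sn²⁺(aq)] = 1.4 M.

1.4 M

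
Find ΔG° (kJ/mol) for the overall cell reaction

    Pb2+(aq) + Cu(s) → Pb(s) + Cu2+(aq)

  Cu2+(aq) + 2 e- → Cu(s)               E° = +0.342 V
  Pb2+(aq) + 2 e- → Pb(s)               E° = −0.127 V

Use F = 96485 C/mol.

+90.5 kJ/mol

In the reaction as written Pb2+(aq) is reduced, so the Pb²⁺/Pb couple is the cathode and Cu²⁺/Cu is the anode.
E°cell = −0.127 − (+0.342) = −0.469 V; balancing electrons gives n = 2.
ΔG° = −nFE°cell = −(2)(96485)(−0.469) J/mol = +90.5 kJ/mol.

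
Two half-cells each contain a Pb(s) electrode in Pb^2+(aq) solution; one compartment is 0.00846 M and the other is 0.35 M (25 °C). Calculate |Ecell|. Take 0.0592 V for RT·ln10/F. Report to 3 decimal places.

0.048 V

For a concentration cell E°cell = 0, since both electrodes use the same couple.
The compartment with the higher Pb^2+(aq) concentration (0.35 M) acts as the cathode; ions are reduced there and produced at the dilute (0.00846 M) anode.
With n = 2, Ecell = −(0.0592/2)·log([dilute]/[conc]) = −(0.0592/2)·log(0.00846/0.35) = +0.048 V.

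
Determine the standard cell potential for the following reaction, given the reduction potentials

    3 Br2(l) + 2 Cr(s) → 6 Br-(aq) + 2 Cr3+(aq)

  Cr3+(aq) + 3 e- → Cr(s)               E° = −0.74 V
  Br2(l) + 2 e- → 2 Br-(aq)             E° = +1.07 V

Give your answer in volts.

+1.81 V

Br2(l) gains electrons, so the Br₂/Br⁻ couple is the cathode; the Cr³⁺/Cr couple is the anode.
E°cell = E°(cathode) − E°(anode) = +1.07 − (−0.74) = +1.81 V.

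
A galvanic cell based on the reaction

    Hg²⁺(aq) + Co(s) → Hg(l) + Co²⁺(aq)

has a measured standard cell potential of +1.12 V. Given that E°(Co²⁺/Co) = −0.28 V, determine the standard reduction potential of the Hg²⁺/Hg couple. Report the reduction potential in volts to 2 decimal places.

+0.84 V

In the reaction as written the Hg²⁺/Hg couple is reduced (cathode) and Co²⁺/Co is oxidized (anode), so E°cell = E°(Hg²⁺/Hg) − E°(Co²⁺/Co).
E°(Hg²⁺/Hg) = E°cell + E°(anode) = +1.12 + (−0.28) = +0.84 V.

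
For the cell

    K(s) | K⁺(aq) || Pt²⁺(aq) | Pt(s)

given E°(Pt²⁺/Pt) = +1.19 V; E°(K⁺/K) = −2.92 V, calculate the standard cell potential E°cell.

+4.11 V

By convention the left-hand electrode in cell notation is the anode (oxidation) and the right-hand electrode is the cathode (reduction).
E°cell = E°(right) − E°(left) = +1.19 − (−2.92) = +4.11 V.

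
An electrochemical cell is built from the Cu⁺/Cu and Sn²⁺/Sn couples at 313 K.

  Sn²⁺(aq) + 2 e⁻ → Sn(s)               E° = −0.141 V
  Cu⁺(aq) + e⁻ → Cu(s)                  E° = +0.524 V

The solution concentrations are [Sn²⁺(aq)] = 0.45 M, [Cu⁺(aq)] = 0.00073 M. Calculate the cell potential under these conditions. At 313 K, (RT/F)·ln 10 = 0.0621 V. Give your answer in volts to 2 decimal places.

The Cu⁺/Cu couple has the more positive E°, so it is the cathode; Sn²⁺/Sn is the anode.
The standard potential is +0.524 − (−0.141) = +0.665 V and the balanced reaction transfers n = 2 electrons.
For the overall reaction 2 Cu⁺(aq) + Sn(s) → 2 Cu(s) + Sn²⁺(aq), Q = [Sn²⁺(aq)] / [Cu⁺(aq)]^2 = 8.44×10^5, giving log Q = 5.927.
Applying E = E° − (RT ln10/nF)·log Q gives +0.665 − (0.0621/2)(5.927) = +0.48 V.

+0.48 V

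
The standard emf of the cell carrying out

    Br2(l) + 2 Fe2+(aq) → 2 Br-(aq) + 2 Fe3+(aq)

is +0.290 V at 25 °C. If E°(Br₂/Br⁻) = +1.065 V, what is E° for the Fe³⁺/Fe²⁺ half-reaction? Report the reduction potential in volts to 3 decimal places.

+0.775 V

In the reaction as written the Br₂/Br⁻ couple is reduced (cathode) and Fe³⁺/Fe²⁺ is oxidized (anode), so E°cell = E°(Br₂/Br⁻) − E°(Fe³⁺/Fe²⁺).
E°(Fe³⁺/Fe²⁺) = E°(cathode) − E°cell = +1.065 − (+0.290) = +0.775 V.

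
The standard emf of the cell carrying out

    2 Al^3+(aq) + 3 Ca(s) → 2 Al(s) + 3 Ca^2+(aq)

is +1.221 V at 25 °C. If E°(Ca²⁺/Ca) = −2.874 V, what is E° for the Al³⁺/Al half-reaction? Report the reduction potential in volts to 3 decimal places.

In the reaction as written the Al³⁺/Al couple is reduced (cathode) and Ca²⁺/Ca is oxidized (anode), so E°cell = E°(Al³⁺/Al) − E°(Ca²⁺/Ca).
E°(Al³⁺/Al) = E°cell + E°(anode) = +1.221 + (−2.874) = −1.653 V.

−1.653 V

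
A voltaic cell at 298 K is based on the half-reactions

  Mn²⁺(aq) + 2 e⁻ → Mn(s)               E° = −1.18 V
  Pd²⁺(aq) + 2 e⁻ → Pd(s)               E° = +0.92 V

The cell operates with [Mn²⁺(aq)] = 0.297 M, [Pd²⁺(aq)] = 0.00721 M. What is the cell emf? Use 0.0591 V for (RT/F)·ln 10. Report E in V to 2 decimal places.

Since E°(Pd²⁺/Pd) > E°(Mn²⁺/Mn), Pd²⁺/Pd serves as the cathode.
E°cell = +0.92 − (−1.18) = +2.10 V, with n = 2 electrons transferred.
Balancing gives Pd²⁺(aq) + Mn(s) → Pd(s) + Mn²⁺(aq); hence Q = [Mn²⁺(aq)] / [Pd²⁺(aq)] = 41.2 (log Q = 1.615).
E = E° − (0.0591/n)·log Q = +2.10 − (0.0591/2)(1.615) = +2.05 V.

+2.05 V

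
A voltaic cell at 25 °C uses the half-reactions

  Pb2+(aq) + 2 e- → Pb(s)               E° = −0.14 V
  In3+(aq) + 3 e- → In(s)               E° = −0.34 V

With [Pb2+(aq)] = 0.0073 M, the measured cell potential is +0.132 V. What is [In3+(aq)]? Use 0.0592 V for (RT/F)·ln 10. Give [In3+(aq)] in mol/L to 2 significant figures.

1.7 M

Pb²⁺/Pb is the cathode (higher E°); E°cell = −0.14 − (−0.34) = +0.20 V with n = 6.
Since E = E° − (0.0592/n)·log Q, log Q = n(E° − E)/0.0592 = 6.892.
The balanced reaction is 3 Pb2+(aq) + 2 In(s) → 3 Pb(s) + 2 In3+(aq), so Q = [In3+(aq)]^2 / [Pb2+(aq)]^3.
Substituting the known concentrations and solving, log [In3+(aq)] = 0.241 and [In3+(aq)] = 1.7 M.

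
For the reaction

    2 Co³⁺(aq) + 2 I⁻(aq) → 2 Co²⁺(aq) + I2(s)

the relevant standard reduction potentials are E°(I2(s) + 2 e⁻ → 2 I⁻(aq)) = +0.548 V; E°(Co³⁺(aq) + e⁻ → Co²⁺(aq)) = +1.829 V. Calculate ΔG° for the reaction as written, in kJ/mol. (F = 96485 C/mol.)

−247 kJ/mol

In the reaction as written Co³⁺(aq) is reduced, so the Co³⁺/Co²⁺ couple is the cathode and I₂/I⁻ is the anode.
E°cell = +1.829 − (+0.548) = +1.281 V; balancing electrons gives n = 2.
ΔG° = −nFE°cell = −(2)(96485)(+1.281) J/mol = −247 kJ/mol.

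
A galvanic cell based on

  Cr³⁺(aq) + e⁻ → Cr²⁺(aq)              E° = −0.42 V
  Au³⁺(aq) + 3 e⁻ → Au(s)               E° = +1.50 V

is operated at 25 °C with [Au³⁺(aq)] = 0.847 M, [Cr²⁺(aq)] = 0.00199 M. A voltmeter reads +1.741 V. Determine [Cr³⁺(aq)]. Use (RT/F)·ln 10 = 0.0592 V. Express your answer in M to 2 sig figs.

2.0 M

The Au³⁺/Au couple has the larger reduction potential, so it is the cathode: E°cell = +1.50 − (−0.42) = +1.92 V and n = 3.
Rearranging E = E° − (0.0592/n)·log Q gives log Q = 3(+1.92 − (+1.741))/0.0592 = 9.071.
Balancing electrons gives Au³⁺(aq) + 3 Cr²⁺(aq) → Au(s) + 3 Cr³⁺(aq); thus Q = [Cr³⁺(aq)]^3 / ([Au³⁺(aq)]·[Cr²⁺(aq)]^3).
Substituting the known concentrations and solving, log [Cr³⁺(aq)] = 0.298 and [Cr³⁺(aq)] = 2.0 M.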